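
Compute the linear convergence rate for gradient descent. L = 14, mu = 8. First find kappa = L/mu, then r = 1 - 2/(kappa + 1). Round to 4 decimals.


Step 1: Compute the condition number.
kappa = L/mu = 14/8 = 1.75
Step 2: Compute the convergence rate.
r = 1 - 2/(kappa + 1) = 1 - 2*mu/(L + mu) = (L - mu)/(L + mu) = 6/22 = 0.2727


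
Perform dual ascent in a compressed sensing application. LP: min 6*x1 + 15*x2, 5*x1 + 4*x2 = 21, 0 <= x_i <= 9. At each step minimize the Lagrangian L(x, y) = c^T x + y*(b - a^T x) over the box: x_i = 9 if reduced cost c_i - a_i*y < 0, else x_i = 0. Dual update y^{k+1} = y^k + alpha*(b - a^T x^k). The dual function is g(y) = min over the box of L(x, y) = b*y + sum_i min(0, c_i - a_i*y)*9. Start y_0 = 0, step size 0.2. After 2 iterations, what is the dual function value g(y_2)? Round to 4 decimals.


Dual ascent for LP: min 6*x1 + 15*x2, 5*x1 + 4*x2 = 21, 0 <= x_i <= 9
Step 1: y^k = 0.0, reduced costs: (6.0, 15.0)
  x^k = (0.0, 0.0), subgradient = b - a^T x = 21.0
  y^{k+1} = 0.0 + 0.2*21.0 = 4.2
Step 2: y^k = 4.2, reduced costs: (-15.0, -1.8)
  x^k = (9.0, 9.0), subgradient = b - a^T x = -60.0
  y^{k+1} = 4.2 + 0.2*-60.0 = -7.8
Dual objective at y_2 = -7.8: reduced costs (45.0, 46.2), box minimizer x = (0.0, 0.0)
g(y_2) = b*y + (c1 - a1*y)*x1 + (c2 - a2*y)*x2 = 21*(-7.8) + 45.0*0.0 + 46.2*0.0 = -163.8 + 0.0 + 0.0 = -163.8


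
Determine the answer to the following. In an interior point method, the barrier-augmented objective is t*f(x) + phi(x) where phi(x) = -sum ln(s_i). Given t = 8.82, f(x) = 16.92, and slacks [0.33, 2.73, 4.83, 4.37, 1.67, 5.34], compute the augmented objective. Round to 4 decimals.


Step 1: Compute log-barrier.
ln values: [-1.1087, 1.0043, 1.5748, 1.4748, 0.5128, 1.6752]
phi = -(-1.1087 + 1.0043 + 1.5748 + 1.4748 + 0.5128 + 1.6752) = -5.1333
Step 2: Compute augmented objective.
t*f(x) = 8.82*16.92 = 149.2344
Total = 149.2344 - 5.1333 = 144.1011


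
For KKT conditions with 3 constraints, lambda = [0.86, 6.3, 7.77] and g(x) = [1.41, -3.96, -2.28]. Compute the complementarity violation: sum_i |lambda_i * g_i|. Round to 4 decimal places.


KKT complementary slackness check:
lambda_1 * g_1 = 0.86 * 1.41 = 1.2126
lambda_2 * g_2 = 6.3 * -3.96 = -24.948
lambda_3 * g_3 = 7.77 * -2.28 = -17.7156
Total violation = 1.2126 + 24.948 + 17.7156 = 43.8762


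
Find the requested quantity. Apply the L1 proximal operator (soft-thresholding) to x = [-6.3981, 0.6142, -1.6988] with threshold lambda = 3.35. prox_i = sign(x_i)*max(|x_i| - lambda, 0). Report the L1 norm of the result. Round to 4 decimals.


Soft-thresholding with lambda = 3.35:
prox(-6.3981) = sign(-6.3981)*max(|-6.3981| - 3.35, 0) = -3.0481
prox(0.6142) = sign(0.6142)*max(|0.6142| - 3.35, 0) = 0.0
prox(-1.6988) = sign(-1.6988)*max(|-1.6988| - 3.35, 0) = 0.0
prox(x) = [-3.0481, 0.0, 0.0]
||prox(x)||_1 = 3.0481 + 0.0 + 0.0 = 3.0481


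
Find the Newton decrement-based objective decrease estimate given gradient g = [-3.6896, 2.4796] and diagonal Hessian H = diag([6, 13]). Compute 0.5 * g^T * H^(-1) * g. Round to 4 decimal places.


Step 1: H is diagonal, so H^(-1) * g = [-0.6149, 0.1907].
Step 2: g^T H^(-1) g = sum_i g_i^2 / H_ii
  = (-3.6896)^2/6 + (2.4796)^2/13
  = 2.2689 + 0.473 = 2.7418
Step 3: Objective decrease = 0.5 * g^T H^(-1) g = 1.3709


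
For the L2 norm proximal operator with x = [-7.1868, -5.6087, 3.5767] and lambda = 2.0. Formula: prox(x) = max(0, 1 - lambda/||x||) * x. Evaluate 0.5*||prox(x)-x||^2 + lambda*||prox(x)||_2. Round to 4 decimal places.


Step 1: Compute ||x||.
||x|| = 9.7929
Step 2: Compute scaling factor.
scale = max(0, 1 - 2.0/9.7929) = 0.7958
Step 3: prox(x) = [-5.719, -4.4632, 2.8462]
||prox(x)|| = 7.7929
Step 4: Proximal objective.
0.5*||prox-x||^2 = 2.0
lambda*||prox|| = 15.5858
Total = 17.5857


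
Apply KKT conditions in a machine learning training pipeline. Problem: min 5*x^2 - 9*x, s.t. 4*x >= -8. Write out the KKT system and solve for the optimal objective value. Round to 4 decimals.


Step 1: Try lambda = 0 (constraint inactive).
Stationarity: 2*5*x - 9 = 0
x* = 9/(2*5) = 0.9
Check constraint: 4*0.9 = 3.6 >= -8 -- satisfied.
Step 2: Compute optimal value.
f(x*) = 5*0.9^2 - 9*0.9 = -4.05


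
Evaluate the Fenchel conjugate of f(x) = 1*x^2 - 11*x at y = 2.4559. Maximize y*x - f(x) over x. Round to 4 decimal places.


f*(y) = sup_x {y*x - a*x^2 - b*x} = sup_x {(y-b)*x - a*x^2}
FOC: (y - b) - 2a*x = 0 => x* = (y - b)/(2a)
x* = (2.4559 + 11)/(2*1) = 6.728
f*(2.4559) = (y-b)^2/(4a) = (2.4559 + 11)^2/(4*1)
= 181.0612/4 = 45.2653


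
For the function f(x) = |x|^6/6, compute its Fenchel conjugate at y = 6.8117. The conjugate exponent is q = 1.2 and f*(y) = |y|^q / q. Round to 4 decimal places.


The conjugate exponent q satisfies 1/p + 1/q = 1.
p = 6, so q = 6/(6 - 1) = 1.2
|y|^q = 6.8117^1.2 = 9.9978
f*(6.8117) = 9.9978 / 1.2 = 8.3315


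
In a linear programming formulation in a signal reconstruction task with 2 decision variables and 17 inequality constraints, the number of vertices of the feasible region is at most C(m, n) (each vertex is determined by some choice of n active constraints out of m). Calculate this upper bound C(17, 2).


Each vertex corresponds to some choice of n active constraints out of m, so the number of vertices is at most C(m, n) = m! / (n!(m-n)!).
m = 17, n = 2
Numerator: 17 * 16
Denominator: 2! = 2
C(17, 2) = 136


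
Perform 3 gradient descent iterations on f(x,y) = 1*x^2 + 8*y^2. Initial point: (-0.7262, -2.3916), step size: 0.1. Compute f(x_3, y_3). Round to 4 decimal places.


Gradient descent on f(x,y) = 1*x^2 + 8*y^2.
Starting point: (-0.7262, -2.3916), alpha = 0.1
Step 1: grad_x = 2*1*-0.7262 = -1.4524, grad_y = 2*8*-2.3916 = -38.2656
  x_1 = -0.7262 - 0.1*-1.4524 = -0.581
  y_1 = -2.3916 - 0.1*-38.2656 = 1.435
Step 2: grad_x = 2*1*-0.581 = -1.1619, grad_y = 2*8*1.435 = 22.9594
  x_2 = -0.581 - 0.1*-1.1619 = -0.4648
  y_2 = 1.435 - 0.1*22.9594 = -0.861
Step 3: grad_x = 2*1*-0.4648 = -0.9295, grad_y = 2*8*-0.861 = -13.7756
  x_3 = -0.4648 - 0.1*-0.9295 = -0.3718
  y_3 = -0.861 - 0.1*-13.7756 = 0.5166
f(-0.3718, 0.5166) = 1*(-0.3718)^2 + 8*0.5166^2 = 2.2731


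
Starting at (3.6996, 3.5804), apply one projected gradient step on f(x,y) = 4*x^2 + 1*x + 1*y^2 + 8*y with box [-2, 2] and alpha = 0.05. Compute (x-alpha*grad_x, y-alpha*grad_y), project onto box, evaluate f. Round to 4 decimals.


Step 1: Compute gradient at (3.6996, 3.5804).
grad_x = 2*4*3.6996 + 1 = 30.5968
grad_y = 2*1*3.5804 + 8 = 15.1608
Step 2: Gradient step.
x_raw = 3.6996 - 0.05*30.5968 = 2.1698
y_raw = 3.5804 - 0.05*15.1608 = 2.8224
Step 3: Project onto [-2, 2].
x_proj = clip(2.1698) = 2.0
y_proj = clip(2.8224) = 2.0
Step 4: Evaluate f.
f(2.0, 2.0) = 38.0


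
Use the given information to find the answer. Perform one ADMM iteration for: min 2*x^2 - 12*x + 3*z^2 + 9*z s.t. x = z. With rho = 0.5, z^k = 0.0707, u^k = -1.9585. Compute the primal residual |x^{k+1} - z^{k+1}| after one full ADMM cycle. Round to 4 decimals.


ADMM iteration with rho = 0.5, z^k = 0.0707, u^k = -1.9585
Step 1: x-update.
Minimize 2*x^2 - 12*x + (0.5/2)*(x - 0.0707 - 1.9585)^2
FOC: (2*2 + 0.5)*x = 12 + 0.5*(0.0707 + 1.9585)
x^{k+1} = 2.8921
Step 2: z-update.
Minimize 3*z^2 + 9*z + (0.5/2)*(2.8921 - z - 1.9585)^2
FOC: (2*3 + 0.5)*z = -9 + 0.5*(2.8921 - 1.9585)
z^{k+1} = -1.3128
Step 3: u-update.
u^{k+1} = -1.9585 + 2.8921 + 1.3128 = 2.2464
Step 4: Primal residual = |2.8921 + 1.3128| = 4.2049


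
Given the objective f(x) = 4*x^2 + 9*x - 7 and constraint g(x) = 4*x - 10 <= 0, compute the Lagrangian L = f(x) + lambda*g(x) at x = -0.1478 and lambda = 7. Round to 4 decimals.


Step 1: Evaluate f(x).
f(-0.1478) = 4*(-0.1478)^2 + 9*(-0.1478) - 7 = -8.2428
Step 2: Evaluate g(x).
g(-0.1478) = 4*-0.1478 - 10 = -10.5912
Step 3: Compute Lagrangian.
L = -8.2428 + 7*-10.5912 = -82.3812


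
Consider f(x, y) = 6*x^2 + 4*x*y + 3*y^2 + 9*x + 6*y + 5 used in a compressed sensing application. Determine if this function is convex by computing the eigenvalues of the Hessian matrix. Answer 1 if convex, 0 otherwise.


The Hessian of f(x,y) = 6*x^2 + 4*x*y + 3*y^2 + 9*x + 6*y + 5 is:
H = [[12, 4], [4, 6]]
Trace = 12 + 6 = 18
Determinant = 12*6 - (4)^2 = 56
Discriminant = (18)^2 - 4*56 = 100.0
Eigenvalues: lambda_1 = 4.0, lambda_2 = 14.0
The function is convex.

1


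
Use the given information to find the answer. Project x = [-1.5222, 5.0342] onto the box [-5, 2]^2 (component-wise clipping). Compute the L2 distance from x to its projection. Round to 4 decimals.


Project each component onto [-5, 2].
clip(-1.5222) = -1.5222, clip(5.0342) = 2.0
Projection = [-1.5222, 2.0]
Squared diffs: [0.0, 9.2064]
Distance = sqrt(9.2064) = 3.0342


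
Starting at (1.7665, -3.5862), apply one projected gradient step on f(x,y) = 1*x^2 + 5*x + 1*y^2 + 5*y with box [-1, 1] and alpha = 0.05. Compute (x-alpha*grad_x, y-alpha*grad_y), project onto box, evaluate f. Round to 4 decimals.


Step 1: Compute gradient at (1.7665, -3.5862).
grad_x = 2*1*1.7665 + 5 = 8.533
grad_y = 2*1*-3.5862 + 5 = -2.1724
Step 2: Gradient step.
x_raw = 1.7665 - 0.05*8.533 = 1.3399
y_raw = -3.5862 - 0.05*-2.1724 = -3.4776
Step 3: Project onto [-1, 1].
x_proj = clip(1.3399) = 1.0
y_proj = clip(-3.4776) = -1.0
Step 4: Evaluate f.
f(1.0, -1.0) = 2.0


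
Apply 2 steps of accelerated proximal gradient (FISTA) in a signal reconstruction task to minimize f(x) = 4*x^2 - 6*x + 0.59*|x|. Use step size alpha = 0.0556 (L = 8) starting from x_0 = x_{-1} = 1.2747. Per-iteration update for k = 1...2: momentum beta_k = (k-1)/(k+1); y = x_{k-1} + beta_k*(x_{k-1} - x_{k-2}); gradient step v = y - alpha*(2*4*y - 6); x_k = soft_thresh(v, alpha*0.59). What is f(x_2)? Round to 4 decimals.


FISTA on f(x) = 4*x^2 - 6*x + 0.59*|x|
L = 8, alpha = 0.0556
Iteration 1: beta = 0.0, y = 1.2747 + 0.0*(1.2747 - 1.2747) = 1.2747
  grad(y) = 4.1976, v = y - alpha*grad = 1.0413
  prox(v) = soft_thresh(1.0413, 0.0328) = 1.0085
Iteration 2: beta = 0.3333, y = 1.0085 + 0.3333*(1.0085 - 1.2747) = 0.9198
  grad(y) = 1.3582, v = y - alpha*grad = 0.8443
  prox(v) = soft_thresh(0.8443, 0.0328) = 0.8115
f(x_2) = 4*0.8115^2 - 6*0.8115 + 0.59*|0.8115| = -1.7561


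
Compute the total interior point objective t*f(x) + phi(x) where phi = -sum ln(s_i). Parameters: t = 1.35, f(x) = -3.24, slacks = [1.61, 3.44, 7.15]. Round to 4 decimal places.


Step 1: Compute log-barrier.
ln values: [0.4762, 1.2355, 1.9671]
phi = -(0.4762 + 1.2355 + 1.9671) = -3.6788
Step 2: Compute augmented objective.
t*f(x) = 1.35*-3.24 = -4.374
Total = -4.374 - 3.6788 = -8.0528


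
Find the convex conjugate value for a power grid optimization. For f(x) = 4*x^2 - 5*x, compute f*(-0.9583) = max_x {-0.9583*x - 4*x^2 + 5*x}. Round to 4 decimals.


f*(y) = sup_x {y*x - a*x^2 - b*x} = sup_x {(y-b)*x - a*x^2}
FOC: (y - b) - 2a*x = 0 => x* = (y - b)/(2a)
x* = (-0.9583 + 5)/(2*4) = 0.5052
f*(-0.9583) = (y-b)^2/(4a) = (-0.9583 + 5)^2/(4*4)
= 16.3353/16 = 1.021


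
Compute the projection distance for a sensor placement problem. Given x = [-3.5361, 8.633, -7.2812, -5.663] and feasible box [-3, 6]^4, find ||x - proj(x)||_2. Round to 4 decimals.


Project each component onto [-3, 6].
clip(-3.5361) = -3.0, clip(8.633) = 6.0, clip(-7.2812) = -3.0, clip(-5.663) = -3.0
Projection = [-3.0, 6.0, -3.0, -3.0]
Squared diffs: [0.2874, 6.9327, 18.3287, 7.0916]
Distance = sqrt(32.6404) = 5.7132


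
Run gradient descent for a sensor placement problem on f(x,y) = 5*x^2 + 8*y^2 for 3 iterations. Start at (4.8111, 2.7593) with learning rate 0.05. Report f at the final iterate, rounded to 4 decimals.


Gradient descent on f(x,y) = 5*x^2 + 8*y^2.
Starting point: (4.8111, 2.7593), alpha = 0.05
Step 1: grad_x = 2*5*4.8111 = 48.111, grad_y = 2*8*2.7593 = 44.1488
  x_1 = 4.8111 - 0.05*48.111 = 2.4056
  y_1 = 2.7593 - 0.05*44.1488 = 0.5519
Step 2: grad_x = 2*5*2.4056 = 24.0555, grad_y = 2*8*0.5519 = 8.8298
  x_2 = 2.4056 - 0.05*24.0555 = 1.2028
  y_2 = 0.5519 - 0.05*8.8298 = 0.1104
Step 3: grad_x = 2*5*1.2028 = 12.0278, grad_y = 2*8*0.1104 = 1.766
  x_3 = 1.2028 - 0.05*12.0278 = 0.6014
  y_3 = 0.1104 - 0.05*1.766 = 0.0221
f(0.6014, 0.0221) = 5*0.6014^2 + 8*0.0221^2 = 1.8122


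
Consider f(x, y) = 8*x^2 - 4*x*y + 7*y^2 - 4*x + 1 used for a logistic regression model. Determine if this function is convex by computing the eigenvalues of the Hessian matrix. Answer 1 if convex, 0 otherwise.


The Hessian of f(x,y) = 8*x^2 - 4*x*y + 7*y^2 - 4*x + 1 is:
H = [[16, -4], [-4, 14]]
Trace = 16 + 14 = 30
Determinant = 16*14 - (-4)^2 = 208
Discriminant = (30)^2 - 4*208 = 68.0
Eigenvalues: lambda_1 = 10.8769, lambda_2 = 19.1231
The function is convex.

1


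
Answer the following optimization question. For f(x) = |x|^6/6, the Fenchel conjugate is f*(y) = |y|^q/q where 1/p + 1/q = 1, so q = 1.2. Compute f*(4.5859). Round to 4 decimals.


The conjugate exponent q satisfies 1/p + 1/q = 1.
p = 6, so q = 6/(6 - 1) = 1.2
|y|^q = 4.5859^1.2 = 6.2188
f*(4.5859) = 6.2188 / 1.2 = 5.1824


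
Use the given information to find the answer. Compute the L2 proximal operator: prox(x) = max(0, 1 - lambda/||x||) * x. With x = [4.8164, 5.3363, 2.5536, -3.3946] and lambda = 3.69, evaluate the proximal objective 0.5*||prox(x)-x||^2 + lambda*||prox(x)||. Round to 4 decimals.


Step 1: Compute ||x||.
||x|| = 8.3497
Step 2: Compute scaling factor.
scale = max(0, 1 - 3.69/8.3497) = 0.5581
Step 3: prox(x) = [2.6879, 2.978, 1.4251, -1.8944]
||prox(x)|| = 4.6597
Step 4: Proximal objective.
0.5*||prox-x||^2 = 6.8081
lambda*||prox|| = 17.1943
Total = 24.0025


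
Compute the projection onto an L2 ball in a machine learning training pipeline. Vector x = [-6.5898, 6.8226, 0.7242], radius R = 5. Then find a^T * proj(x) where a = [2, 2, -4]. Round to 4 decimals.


Step 1: Compute ||x|| (intermediates to 6 decimals).
||x|| = sqrt((-6.5898)^2 + 6.8226^2 + 0.7242^2) = 9.513033
Step 2: Project.
Since ||x|| > R, scale = R/||x|| = 5/9.513033 = 0.525595, proj(x) = scale * x
proj(x) = [-3.463566, 3.585924, 0.380636]
Step 3: Dot product.
a^T * proj(x) = 2*(-3.463566) + 2*3.585924 - 4*0.380636 = -1.2778


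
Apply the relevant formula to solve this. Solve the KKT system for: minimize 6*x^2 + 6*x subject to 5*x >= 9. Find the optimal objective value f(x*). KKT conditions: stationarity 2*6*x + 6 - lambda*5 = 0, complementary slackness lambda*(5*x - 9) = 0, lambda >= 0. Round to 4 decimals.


Step 1: Try lambda = 0 (constraint inactive).
x_unc = -6/(2*6) = -0.5
Check: 5*-0.5 = -2.5 < 9 -- violated!
Step 2: Constraint must be active: 5*x = 9
x* = 9/5 = 1.8
lambda = (2*6*1.8 + 6)/5 = 5.52
Step 3: Compute optimal value.
f(x*) = 6*1.8^2 + 6*1.8 = 30.24


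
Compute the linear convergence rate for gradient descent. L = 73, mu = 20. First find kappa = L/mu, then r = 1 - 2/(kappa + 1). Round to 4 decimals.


Step 1: Compute the condition number.
kappa = L/mu = 73/20 = 3.65
Step 2: Compute the convergence rate.
r = 1 - 2/(kappa + 1) = 1 - 2*mu/(L + mu) = (L - mu)/(L + mu) = 53/93 = 0.5699


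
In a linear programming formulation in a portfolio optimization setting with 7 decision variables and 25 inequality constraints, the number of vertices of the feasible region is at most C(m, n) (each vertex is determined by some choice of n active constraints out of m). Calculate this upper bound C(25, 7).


Each vertex corresponds to some choice of n active constraints out of m, so the number of vertices is at most C(m, n) = m! / (n!(m-n)!).
m = 25, n = 7
Numerator: 25 * 24 * 23 * 22 * 21 * 20 * 19
Denominator: 7! = 5040
C(25, 7) = 480700


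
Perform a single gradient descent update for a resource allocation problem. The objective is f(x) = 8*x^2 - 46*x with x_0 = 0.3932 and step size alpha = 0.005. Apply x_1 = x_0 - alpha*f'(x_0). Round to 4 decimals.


We compute the gradient at x_0 and apply the update.
f'(x) = 16*x - 46
f'(0.3932) = 16*0.3932 - 46 = -39.7088
x_1 = 0.3932 - 0.005*-39.7088 = 0.5917


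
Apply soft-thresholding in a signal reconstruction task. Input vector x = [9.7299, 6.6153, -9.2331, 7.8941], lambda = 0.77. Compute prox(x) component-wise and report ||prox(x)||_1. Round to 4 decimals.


Soft-thresholding with lambda = 0.77:
prox(9.7299) = sign(9.7299)*max(|9.7299| - 0.77, 0) = 8.9599
prox(6.6153) = sign(6.6153)*max(|6.6153| - 0.77, 0) = 5.8453
prox(-9.2331) = sign(-9.2331)*max(|-9.2331| - 0.77, 0) = -8.4631
prox(7.8941) = sign(7.8941)*max(|7.8941| - 0.77, 0) = 7.1241
prox(x) = [8.9599, 5.8453, -8.4631, 7.1241]
||prox(x)||_1 = 8.9599 + 5.8453 + 8.4631 + 7.1241 = 30.3924


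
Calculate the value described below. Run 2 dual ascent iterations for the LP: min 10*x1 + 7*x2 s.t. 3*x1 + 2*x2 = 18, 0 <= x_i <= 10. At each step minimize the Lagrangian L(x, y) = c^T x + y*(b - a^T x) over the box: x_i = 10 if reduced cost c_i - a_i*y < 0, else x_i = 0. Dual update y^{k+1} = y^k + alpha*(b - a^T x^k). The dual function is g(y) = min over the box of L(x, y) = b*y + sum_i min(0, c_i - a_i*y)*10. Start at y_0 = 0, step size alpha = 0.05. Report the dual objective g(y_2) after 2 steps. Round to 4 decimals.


Dual ascent for LP: min 10*x1 + 7*x2, 3*x1 + 2*x2 = 18, 0 <= x_i <= 10
Step 1: y^k = 0.0, reduced costs: (10.0, 7.0)
  x^k = (0.0, 0.0), subgradient = b - a^T x = 18.0
  y^{k+1} = 0.0 + 0.05*18.0 = 0.9
Step 2: y^k = 0.9, reduced costs: (7.3, 5.2)
  x^k = (0.0, 0.0), subgradient = b - a^T x = 18.0
  y^{k+1} = 0.9 + 0.05*18.0 = 1.8
Dual objective at y_2 = 1.8: reduced costs (4.6, 3.4), box minimizer x = (0.0, 0.0)
g(y_2) = b*y + (c1 - a1*y)*x1 + (c2 - a2*y)*x2 = 18*1.8 + 4.6*0.0 + 3.4*0.0 = 32.4 + 0.0 + 0.0 = 32.4


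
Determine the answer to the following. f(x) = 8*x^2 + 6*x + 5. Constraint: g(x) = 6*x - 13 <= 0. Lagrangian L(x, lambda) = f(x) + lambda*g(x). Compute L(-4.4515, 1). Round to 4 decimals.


Step 1: Evaluate f(x).
f(-4.4515) = 8*(-4.4515)^2 + 6*(-4.4515) + 5 = 136.8178
Step 2: Evaluate g(x).
g(-4.4515) = 6*-4.4515 - 13 = -39.709
Step 3: Compute Lagrangian.
L = 136.8178 + 1*-39.709 = 97.1088


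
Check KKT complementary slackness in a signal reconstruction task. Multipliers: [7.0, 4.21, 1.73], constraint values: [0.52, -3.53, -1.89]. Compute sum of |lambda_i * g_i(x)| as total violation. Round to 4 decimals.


KKT complementary slackness check:
lambda_1 * g_1 = 7.0 * 0.52 = 3.64
lambda_2 * g_2 = 4.21 * -3.53 = -14.8613
lambda_3 * g_3 = 1.73 * -1.89 = -3.2697
Total violation = 3.64 + 14.8613 + 3.2697 = 21.771


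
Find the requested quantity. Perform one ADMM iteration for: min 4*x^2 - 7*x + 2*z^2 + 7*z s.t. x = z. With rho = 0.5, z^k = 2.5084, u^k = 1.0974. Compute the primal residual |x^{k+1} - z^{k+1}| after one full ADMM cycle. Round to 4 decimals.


ADMM iteration with rho = 0.5, z^k = 2.5084, u^k = 1.0974
Step 1: x-update.
Minimize 4*x^2 - 7*x + (0.5/2)*(x - 2.5084 + 1.0974)^2
FOC: (2*4 + 0.5)*x = 7 + 0.5*(2.5084 - 1.0974)
x^{k+1} = 0.9065
Step 2: z-update.
Minimize 2*z^2 + 7*z + (0.5/2)*(0.9065 - z + 1.0974)^2
FOC: (2*2 + 0.5)*z = -7 + 0.5*(0.9065 + 1.0974)
z^{k+1} = -1.3329
Step 3: u-update.
u^{k+1} = 1.0974 + 0.9065 + 1.3329 = 3.3368
Step 4: Primal residual = |0.9065 + 1.3329| = 2.2394


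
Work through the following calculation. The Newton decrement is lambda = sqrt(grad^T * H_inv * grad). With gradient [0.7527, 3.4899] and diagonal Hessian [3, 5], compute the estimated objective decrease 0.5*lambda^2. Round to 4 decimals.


Step 1: H is diagonal, so H^(-1) * g = [0.2509, 0.698].
Step 2: g^T H^(-1) g = sum_i g_i^2 / H_ii
  = (0.7527)^2/3 + (3.4899)^2/5
  = 0.1889 + 2.4359 = 2.6247
Step 3: Objective decrease = 0.5 * g^T H^(-1) g = 1.3124


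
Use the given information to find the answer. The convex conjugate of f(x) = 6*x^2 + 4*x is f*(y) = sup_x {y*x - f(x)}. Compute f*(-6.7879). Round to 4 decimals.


f*(y) = sup_x {y*x - a*x^2 - b*x} = sup_x {(y-b)*x - a*x^2}
FOC: (y - b) - 2a*x = 0 => x* = (y - b)/(2a)
x* = (-6.7879 - 4)/(2*6) = -0.899
f*(-6.7879) = (y-b)^2/(4a) = (-6.7879 - 4)^2/(4*6)
= 116.3788/24 = 4.8491


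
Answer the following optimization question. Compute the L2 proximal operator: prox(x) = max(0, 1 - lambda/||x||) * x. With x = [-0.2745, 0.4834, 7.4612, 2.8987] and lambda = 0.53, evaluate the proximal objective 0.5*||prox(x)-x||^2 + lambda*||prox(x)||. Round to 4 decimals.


Step 1: Compute ||x||.
||x|| = 8.0238
Step 2: Compute scaling factor.
scale = max(0, 1 - 0.53/8.0238) = 0.9339
Step 3: prox(x) = [-0.2564, 0.4515, 6.9684, 2.7072]
||prox(x)|| = 7.4938
Step 4: Proximal objective.
0.5*||prox-x||^2 = 0.1405
lambda*||prox|| = 3.9717
Total = 4.1122


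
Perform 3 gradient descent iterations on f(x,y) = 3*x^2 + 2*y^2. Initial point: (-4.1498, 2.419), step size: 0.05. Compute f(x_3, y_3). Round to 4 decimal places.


Gradient descent on f(x,y) = 3*x^2 + 2*y^2.
Starting point: (-4.1498, 2.419), alpha = 0.05
Step 1: grad_x = 2*3*-4.1498 = -24.8988, grad_y = 2*2*2.419 = 9.676
  x_1 = -4.1498 - 0.05*-24.8988 = -2.9049
  y_1 = 2.419 - 0.05*9.676 = 1.9352
Step 2: grad_x = 2*3*-2.9049 = -17.4292, grad_y = 2*2*1.9352 = 7.7408
  x_2 = -2.9049 - 0.05*-17.4292 = -2.0334
  y_2 = 1.9352 - 0.05*7.7408 = 1.5482
Step 3: grad_x = 2*3*-2.0334 = -12.2004, grad_y = 2*2*1.5482 = 6.1926
  x_3 = -2.0334 - 0.05*-12.2004 = -1.4234
  y_3 = 1.5482 - 0.05*6.1926 = 1.2385
f(-1.4234, 1.2385) = 3*(-1.4234)^2 + 2*1.2385^2 = 9.1459


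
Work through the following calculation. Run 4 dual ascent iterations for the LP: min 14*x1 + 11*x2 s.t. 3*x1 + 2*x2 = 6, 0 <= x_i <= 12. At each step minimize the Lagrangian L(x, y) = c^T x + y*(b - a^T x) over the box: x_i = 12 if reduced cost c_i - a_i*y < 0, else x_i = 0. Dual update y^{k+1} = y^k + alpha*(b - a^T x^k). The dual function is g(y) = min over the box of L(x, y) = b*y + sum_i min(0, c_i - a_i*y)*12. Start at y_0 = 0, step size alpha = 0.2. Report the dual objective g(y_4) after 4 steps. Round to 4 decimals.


Dual ascent for LP: min 14*x1 + 11*x2, 3*x1 + 2*x2 = 6, 0 <= x_i <= 12
Step 1: y^k = 0.0, reduced costs: (14.0, 11.0)
  x^k = (0.0, 0.0), subgradient = b - a^T x = 6.0
  y^{k+1} = 0.0 + 0.2*6.0 = 1.2
Step 2: y^k = 1.2, reduced costs: (10.4, 8.6)
  x^k = (0.0, 0.0), subgradient = b - a^T x = 6.0
  y^{k+1} = 1.2 + 0.2*6.0 = 2.4
Step 3: y^k = 2.4, reduced costs: (6.8, 6.2)
  x^k = (0.0, 0.0), subgradient = b - a^T x = 6.0
  y^{k+1} = 2.4 + 0.2*6.0 = 3.6
Step 4: y^k = 3.6, reduced costs: (3.2, 3.8)
  x^k = (0.0, 0.0), subgradient = b - a^T x = 6.0
  y^{k+1} = 3.6 + 0.2*6.0 = 4.8
Dual objective at y_4 = 4.8: reduced costs (-0.4, 1.4), box minimizer x = (12.0, 0.0)
g(y_4) = b*y + (c1 - a1*y)*x1 + (c2 - a2*y)*x2 = 6*4.8 + (-0.4)*12.0 + 1.4*0.0 = 28.8 - 4.8 + 0.0 = 24.0


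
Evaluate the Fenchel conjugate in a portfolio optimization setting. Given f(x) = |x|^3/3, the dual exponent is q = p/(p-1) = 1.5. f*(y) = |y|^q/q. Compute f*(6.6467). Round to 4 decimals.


The conjugate exponent q satisfies 1/p + 1/q = 1.
p = 3, so q = 3/(3 - 1) = 1.5
|y|^q = 6.6467^1.5 = 17.136
f*(6.6467) = 17.136 / 1.5 = 11.424


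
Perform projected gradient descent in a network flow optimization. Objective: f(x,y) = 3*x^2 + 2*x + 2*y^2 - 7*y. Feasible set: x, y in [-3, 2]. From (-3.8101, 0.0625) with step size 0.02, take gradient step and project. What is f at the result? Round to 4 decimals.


Step 1: Compute gradient at (-3.8101, 0.0625).
grad_x = 2*3*-3.8101 + 2 = -20.8606
grad_y = 2*2*0.0625 - 7 = -6.75
Step 2: Gradient step.
x_raw = -3.8101 - 0.02*-20.8606 = -3.3929
y_raw = 0.0625 - 0.02*-6.75 = 0.1975
Step 3: Project onto [-3, 2].
x_proj = clip(-3.3929) = -3.0
y_proj = clip(0.1975) = 0.1975
Step 4: Evaluate f.
f(-3.0, 0.1975) = 19.6955


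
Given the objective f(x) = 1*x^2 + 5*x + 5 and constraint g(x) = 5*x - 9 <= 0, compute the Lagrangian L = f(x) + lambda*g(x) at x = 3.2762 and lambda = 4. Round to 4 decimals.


Step 1: Evaluate f(x).
f(3.2762) = 1*3.2762^2 + 5*3.2762 + 5 = 32.1145
Step 2: Evaluate g(x).
g(3.2762) = 5*3.2762 - 9 = 7.381
Step 3: Compute Lagrangian.
L = 32.1145 + 4*7.381 = 61.6385


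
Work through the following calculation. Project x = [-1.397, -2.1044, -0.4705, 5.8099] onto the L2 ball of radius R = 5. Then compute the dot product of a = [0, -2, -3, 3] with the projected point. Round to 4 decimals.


Step 1: Compute ||x|| (intermediates to 6 decimals).
||x|| = sqrt((-1.397)^2 + (-2.1044)^2 + (-0.4705)^2 + 5.8099^2) = 6.35267
Step 2: Project.
Since ||x|| > R, scale = R/||x|| = 5/6.35267 = 0.787071, proj(x) = scale * x
proj(x) = [-1.099538, -1.656312, -0.370317, 4.572804]
Step 3: Dot product.
a^T * proj(x) = 0*(-1.099538) - 2*(-1.656312) - 3*(-0.370317) + 3*4.572804 = 18.142


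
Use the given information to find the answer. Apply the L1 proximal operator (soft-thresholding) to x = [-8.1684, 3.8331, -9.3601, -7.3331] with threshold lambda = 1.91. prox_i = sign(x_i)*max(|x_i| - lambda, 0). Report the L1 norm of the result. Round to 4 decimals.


Soft-thresholding with lambda = 1.91:
prox(-8.1684) = sign(-8.1684)*max(|-8.1684| - 1.91, 0) = -6.2584
prox(3.8331) = sign(3.8331)*max(|3.8331| - 1.91, 0) = 1.9231
prox(-9.3601) = sign(-9.3601)*max(|-9.3601| - 1.91, 0) = -7.4501
prox(-7.3331) = sign(-7.3331)*max(|-7.3331| - 1.91, 0) = -5.4231
prox(x) = [-6.2584, 1.9231, -7.4501, -5.4231]
||prox(x)||_1 = 6.2584 + 1.9231 + 7.4501 + 5.4231 = 21.0547


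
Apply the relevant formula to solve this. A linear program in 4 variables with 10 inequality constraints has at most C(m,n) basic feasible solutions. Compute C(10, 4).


Each vertex corresponds to some choice of n active constraints out of m, so the number of vertices is at most C(m, n) = m! / (n!(m-n)!).
m = 10, n = 4
Numerator: 10 * 9 * 8 * 7
Denominator: 4! = 24
C(10, 4) = 210


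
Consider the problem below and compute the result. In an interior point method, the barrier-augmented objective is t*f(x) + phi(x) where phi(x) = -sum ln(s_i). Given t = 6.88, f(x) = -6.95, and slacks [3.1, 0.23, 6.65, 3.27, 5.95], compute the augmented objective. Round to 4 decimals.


Step 1: Compute log-barrier.
ln values: [1.1314, -1.4697, 1.8946, 1.1848, 1.7834]
phi = -(1.1314 - 1.4697 + 1.8946 + 1.1848 + 1.7834) = -4.5245
Step 2: Compute augmented objective.
t*f(x) = 6.88*-6.95 = -47.816
Total = -47.816 - 4.5245 = -52.3405


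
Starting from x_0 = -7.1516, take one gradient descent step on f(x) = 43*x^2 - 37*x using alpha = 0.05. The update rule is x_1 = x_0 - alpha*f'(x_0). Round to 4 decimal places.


We compute the gradient at x_0 and apply the update.
f'(x) = 86*x - 37
f'(-7.1516) = 86*-7.1516 - 37 = -652.0376
x_1 = -7.1516 - 0.05*-652.0376 = 25.4503


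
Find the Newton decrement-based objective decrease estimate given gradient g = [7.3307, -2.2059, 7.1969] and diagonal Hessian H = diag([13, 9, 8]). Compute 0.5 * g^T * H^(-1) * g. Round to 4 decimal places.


Step 1: H is diagonal, so H^(-1) * g = [0.5639, -0.2451, 0.8996].
Step 2: g^T H^(-1) g = sum_i g_i^2 / H_ii
  = (7.3307)^2/13 + (-2.2059)^2/9 + (7.1969)^2/8
  = 4.1338 + 0.5407 + 6.4744 = 11.1489
Step 3: Objective decrease = 0.5 * g^T H^(-1) g = 5.5744


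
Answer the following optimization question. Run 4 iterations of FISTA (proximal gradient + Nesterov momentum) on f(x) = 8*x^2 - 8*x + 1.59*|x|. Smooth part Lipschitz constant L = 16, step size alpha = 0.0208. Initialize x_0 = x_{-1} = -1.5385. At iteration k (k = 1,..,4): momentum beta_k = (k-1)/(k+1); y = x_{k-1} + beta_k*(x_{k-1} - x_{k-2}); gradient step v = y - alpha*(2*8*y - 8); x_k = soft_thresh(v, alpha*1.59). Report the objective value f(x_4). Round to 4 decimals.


FISTA on f(x) = 8*x^2 - 8*x + 1.59*|x|
L = 16, alpha = 0.0208
Iteration 1: beta = 0.0, y = -1.5385 + 0.0*(-1.5385 + 1.5385) = -1.5385
  grad(y) = -32.616, v = y - alpha*grad = -0.8601
  prox(v) = soft_thresh(-0.8601, 0.0331) = -0.827
Iteration 2: beta = 0.3333, y = -0.827 + 0.3333*(-0.827 + 1.5385) = -0.5899
  grad(y) = -17.4377, v = y - alpha*grad = -0.2272
  prox(v) = soft_thresh(-0.2272, 0.0331) = -0.1941
Iteration 3: beta = 0.5, y = -0.1941 + 0.5*(-0.1941 + 0.827) = 0.1224
  grad(y) = -6.0418, v = y - alpha*grad = 0.2481
  prox(v) = soft_thresh(0.2481, 0.0331) = 0.215
Iteration 4: beta = 0.6, y = 0.215 + 0.6*(0.215 + 0.1941) = 0.4604
  grad(y) = -0.6332, v = y - alpha*grad = 0.4736
  prox(v) = soft_thresh(0.4736, 0.0331) = 0.4405
f(x_4) = 8*0.4405^2 - 8*0.4405 + 1.59*|0.4405| = -1.2713


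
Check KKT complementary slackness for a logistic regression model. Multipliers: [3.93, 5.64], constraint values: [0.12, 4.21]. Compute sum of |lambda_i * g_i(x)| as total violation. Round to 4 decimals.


KKT complementary slackness check:
lambda_1 * g_1 = 3.93 * 0.12 = 0.4716
lambda_2 * g_2 = 5.64 * 4.21 = 23.7444
Total violation = 0.4716 + 23.7444 = 24.216


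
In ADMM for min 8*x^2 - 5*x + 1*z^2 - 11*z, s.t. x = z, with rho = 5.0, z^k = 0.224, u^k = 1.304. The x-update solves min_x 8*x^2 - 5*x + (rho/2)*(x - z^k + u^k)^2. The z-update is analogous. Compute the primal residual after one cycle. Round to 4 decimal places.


ADMM iteration with rho = 5.0, z^k = 0.224, u^k = 1.304
Step 1: x-update.
Minimize 8*x^2 - 5*x + (5.0/2)*(x - 0.224 + 1.304)^2
FOC: (2*8 + 5.0)*x = 5 + 5.0*(0.224 - 1.304)
x^{k+1} = -0.019
Step 2: z-update.
Minimize 1*z^2 - 11*z + (5.0/2)*(-0.019 - z + 1.304)^2
FOC: (2*1 + 5.0)*z = 11 + 5.0*(-0.019 + 1.304)
z^{k+1} = 2.4893
Step 3: u-update.
u^{k+1} = 1.304 - 0.019 - 2.4893 = -1.2043
Step 4: Primal residual = |-0.019 - 2.4893| = 2.5083


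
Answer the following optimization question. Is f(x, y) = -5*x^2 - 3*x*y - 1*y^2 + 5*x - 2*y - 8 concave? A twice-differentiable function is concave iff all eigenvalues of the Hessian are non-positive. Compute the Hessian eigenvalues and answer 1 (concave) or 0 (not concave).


The Hessian of f(x,y) = -5*x^2 - 3*x*y - 1*y^2 + 5*x - 2*y - 8 is:
H = [[-10, -3], [-3, -2]]
Trace = -10 - 2 = -12
Determinant = -10*-2 - (-3)^2 = 11
Discriminant = (-12)^2 - 4*11 = 100.0
Eigenvalues: lambda_1 = -11.0, lambda_2 = -1.0
The function is concave.

1


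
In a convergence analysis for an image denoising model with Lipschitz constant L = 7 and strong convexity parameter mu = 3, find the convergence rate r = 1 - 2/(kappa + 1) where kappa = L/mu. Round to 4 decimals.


Step 1: Compute the condition number.
kappa = L/mu = 7/3 = 2.3333
Step 2: Compute the convergence rate.
r = 1 - 2/(kappa + 1) = 1 - 2*mu/(L + mu) = (L - mu)/(L + mu) = 4/10 = 0.4


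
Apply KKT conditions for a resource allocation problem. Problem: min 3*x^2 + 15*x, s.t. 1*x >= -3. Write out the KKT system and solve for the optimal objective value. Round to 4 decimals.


Step 1: Try lambda = 0 (constraint inactive).
Stationarity: 2*3*x + 15 = 0
x* = -15/(2*3) = -2.5
Check constraint: 1*-2.5 = -2.5 >= -3 -- satisfied.
Step 2: Compute optimal value.
f(x*) = 3*(-2.5)^2 + 15*(-2.5) = -18.75


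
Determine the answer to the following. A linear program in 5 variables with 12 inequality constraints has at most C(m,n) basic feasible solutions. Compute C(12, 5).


Each vertex corresponds to some choice of n active constraints out of m, so the number of vertices is at most C(m, n) = m! / (n!(m-n)!).
m = 12, n = 5
Numerator: 12 * 11 * 10 * 9 * 8
Denominator: 5! = 120
C(12, 5) = 792


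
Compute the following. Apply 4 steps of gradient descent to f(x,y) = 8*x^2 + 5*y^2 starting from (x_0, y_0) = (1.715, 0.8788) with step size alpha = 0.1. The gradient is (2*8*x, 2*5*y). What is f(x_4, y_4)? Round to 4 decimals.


Gradient descent on f(x,y) = 8*x^2 + 5*y^2.
Starting point: (1.715, 0.8788), alpha = 0.1
Step 1: grad_x = 2*8*1.715 = 27.44, grad_y = 2*5*0.8788 = 8.788
  x_1 = 1.715 - 0.1*27.44 = -1.029
  y_1 = 0.8788 - 0.1*8.788 = 0.0
Step 2: grad_x = 2*8*-1.029 = -16.464, grad_y = 2*5*0.0 = 0.0
  x_2 = -1.029 - 0.1*-16.464 = 0.6174
  y_2 = 0.0 - 0.1*0.0 = 0.0
Step 3: grad_x = 2*8*0.6174 = 9.8784, grad_y = 2*5*0.0 = 0.0
  x_3 = 0.6174 - 0.1*9.8784 = -0.3704
  y_3 = 0.0 - 0.1*0.0 = 0.0
Step 4: grad_x = 2*8*-0.3704 = -5.927, grad_y = 2*5*0.0 = 0.0
  x_4 = -0.3704 - 0.1*-5.927 = 0.2223
  y_4 = 0.0 - 0.1*0.0 = 0.0
f(0.2223, 0.0) = 8*0.2223^2 + 5*0.0^2 = 0.3952


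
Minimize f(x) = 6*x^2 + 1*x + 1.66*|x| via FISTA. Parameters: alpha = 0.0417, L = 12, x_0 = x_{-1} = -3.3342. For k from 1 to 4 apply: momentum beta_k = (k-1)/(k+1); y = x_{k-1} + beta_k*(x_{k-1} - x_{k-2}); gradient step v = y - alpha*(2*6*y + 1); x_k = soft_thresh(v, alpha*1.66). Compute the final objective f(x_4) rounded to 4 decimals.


FISTA on f(x) = 6*x^2 + 1*x + 1.66*|x|
L = 12, alpha = 0.0417
Iteration 1: beta = 0.0, y = -3.3342 + 0.0*(-3.3342 + 3.3342) = -3.3342
  grad(y) = -39.0104, v = y - alpha*grad = -1.7075
  prox(v) = soft_thresh(-1.7075, 0.0692) = -1.6382
Iteration 2: beta = 0.3333, y = -1.6382 + 0.3333*(-1.6382 + 3.3342) = -1.0729
  grad(y) = -11.8751, v = y - alpha*grad = -0.5777
  prox(v) = soft_thresh(-0.5777, 0.0692) = -0.5085
Iteration 3: beta = 0.5, y = -0.5085 + 0.5*(-0.5085 + 1.6382) = 0.0564
  grad(y) = 1.6763, v = y - alpha*grad = -0.0135
  prox(v) = soft_thresh(-0.0135, 0.0692) = 0.0
Iteration 4: beta = 0.6, y = 0.0 + 0.6*(0.0 + 0.5085) = 0.3051
  grad(y) = 4.6613, v = y - alpha*grad = 0.1107
  prox(v) = soft_thresh(0.1107, 0.0692) = 0.0415
f(x_4) = 6*0.0415^2 + 1*0.0415 + 1.66*|0.0415| = 0.1208


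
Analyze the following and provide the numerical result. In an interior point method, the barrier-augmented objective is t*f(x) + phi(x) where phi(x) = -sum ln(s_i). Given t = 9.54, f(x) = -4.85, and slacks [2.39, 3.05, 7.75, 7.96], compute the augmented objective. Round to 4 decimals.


Step 1: Compute log-barrier.
ln values: [0.8713, 1.1151, 2.0477, 2.0744]
phi = -(0.8713 + 1.1151 + 2.0477 + 2.0744) = -6.1086
Step 2: Compute augmented objective.
t*f(x) = 9.54*-4.85 = -46.269
Total = -46.269 - 6.1086 = -52.3776


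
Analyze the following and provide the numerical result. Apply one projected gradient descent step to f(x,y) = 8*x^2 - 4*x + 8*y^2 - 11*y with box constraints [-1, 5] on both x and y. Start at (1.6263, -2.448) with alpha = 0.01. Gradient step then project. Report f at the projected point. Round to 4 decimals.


Step 1: Compute gradient at (1.6263, -2.448).
grad_x = 2*8*1.6263 - 4 = 22.0208
grad_y = 2*8*-2.448 - 11 = -50.168
Step 2: Gradient step.
x_raw = 1.6263 - 0.01*22.0208 = 1.4061
y_raw = -2.448 - 0.01*-50.168 = -1.9463
Step 3: Project onto [-1, 5].
x_proj = clip(1.4061) = 1.4061
y_proj = clip(-1.9463) = -1.0
Step 4: Evaluate f.
f(1.4061, -1.0) = 29.1924


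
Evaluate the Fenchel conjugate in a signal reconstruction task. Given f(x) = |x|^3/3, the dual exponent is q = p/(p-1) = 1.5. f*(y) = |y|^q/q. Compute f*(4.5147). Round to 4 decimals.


The conjugate exponent q satisfies 1/p + 1/q = 1.
p = 3, so q = 3/(3 - 1) = 1.5
|y|^q = 4.5147^1.5 = 9.5928
f*(4.5147) = 9.5928 / 1.5 = 6.3952


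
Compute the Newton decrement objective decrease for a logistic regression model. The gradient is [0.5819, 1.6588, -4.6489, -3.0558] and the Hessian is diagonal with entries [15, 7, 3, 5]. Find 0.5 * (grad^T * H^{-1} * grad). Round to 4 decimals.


Step 1: H is diagonal, so H^(-1) * g = [0.0388, 0.237, -1.5496, -0.6112].
Step 2: g^T H^(-1) g = sum_i g_i^2 / H_ii
  = (0.5819)^2/15 + (1.6588)^2/7 + (-4.6489)^2/3 + (-3.0558)^2/5
  = 0.0226 + 0.3931 + 7.2041 + 1.8676 = 9.4873
Step 3: Objective decrease = 0.5 * g^T H^(-1) g = 4.7437


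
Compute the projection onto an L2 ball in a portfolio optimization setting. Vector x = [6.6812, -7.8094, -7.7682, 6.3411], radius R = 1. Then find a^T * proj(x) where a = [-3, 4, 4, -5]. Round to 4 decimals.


Step 1: Compute ||x|| (intermediates to 6 decimals).
||x|| = sqrt(6.6812^2 + (-7.8094)^2 + (-7.7682)^2 + 6.3411^2) = 14.358957
Step 2: Project.
Since ||x|| > R, scale = R/||x|| = 1/14.358957 = 0.069643, proj(x) = scale * x
proj(x) = [0.465299, -0.54387, -0.541001, 0.441613]
Step 3: Dot product.
a^T * proj(x) = -3*0.465299 + 4*(-0.54387) + 4*(-0.541001) - 5*0.441613 = -7.9434


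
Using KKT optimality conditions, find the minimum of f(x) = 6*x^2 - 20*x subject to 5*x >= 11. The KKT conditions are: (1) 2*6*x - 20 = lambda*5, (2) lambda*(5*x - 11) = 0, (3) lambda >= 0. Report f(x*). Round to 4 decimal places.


Step 1: Try lambda = 0 (constraint inactive).
x_unc = 20/(2*6) = 1.6667
Check: 5*1.6667 = 8.3335 < 11 -- violated!
Step 2: Constraint must be active: 5*x = 11
x* = 11/5 = 2.2
lambda = (2*6*2.2 - 20)/5 = 1.28
Step 3: Compute optimal value.
f(x*) = 6*2.2^2 - 20*2.2 = -14.96


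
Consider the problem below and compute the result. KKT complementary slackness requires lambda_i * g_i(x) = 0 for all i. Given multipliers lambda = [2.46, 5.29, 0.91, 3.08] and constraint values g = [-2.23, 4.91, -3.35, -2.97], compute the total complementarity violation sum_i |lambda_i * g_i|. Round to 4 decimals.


KKT complementary slackness check:
lambda_1 * g_1 = 2.46 * -2.23 = -5.4858
lambda_2 * g_2 = 5.29 * 4.91 = 25.9739
lambda_3 * g_3 = 0.91 * -3.35 = -3.0485
lambda_4 * g_4 = 3.08 * -2.97 = -9.1476
Total violation = 5.4858 + 25.9739 + 3.0485 + 9.1476 = 43.6558


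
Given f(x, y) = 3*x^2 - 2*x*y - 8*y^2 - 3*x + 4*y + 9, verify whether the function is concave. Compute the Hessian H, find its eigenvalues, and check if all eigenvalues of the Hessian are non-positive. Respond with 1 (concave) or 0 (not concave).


The Hessian of f(x,y) = 3*x^2 - 2*x*y - 8*y^2 - 3*x + 4*y + 9 is:
H = [[6, -2], [-2, -16]]
Trace = 6 - 16 = -10
Determinant = 6*-16 - (-2)^2 = -100
Discriminant = (-10)^2 - 4*-100 = 500.0
Eigenvalues: lambda_1 = -16.1803, lambda_2 = 6.1803
The function is not concave.

0


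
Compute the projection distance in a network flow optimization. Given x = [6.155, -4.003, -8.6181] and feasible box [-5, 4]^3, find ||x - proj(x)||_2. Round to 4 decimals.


Project each component onto [-5, 4].
clip(6.155) = 4.0, clip(-4.003) = -4.003, clip(-8.6181) = -5.0
Projection = [4.0, -4.003, -5.0]
Squared diffs: [4.644, 0.0, 13.0906]
Distance = sqrt(17.7346) = 4.2113


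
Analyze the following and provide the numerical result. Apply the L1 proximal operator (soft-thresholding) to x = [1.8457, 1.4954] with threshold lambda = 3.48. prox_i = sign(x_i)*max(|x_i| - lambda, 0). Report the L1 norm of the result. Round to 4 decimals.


Soft-thresholding with lambda = 3.48:
prox(1.8457) = sign(1.8457)*max(|1.8457| - 3.48, 0) = 0.0
prox(1.4954) = sign(1.4954)*max(|1.4954| - 3.48, 0) = 0.0
prox(x) = [0.0, 0.0]
||prox(x)||_1 = 0.0 + 0.0 = 0.0


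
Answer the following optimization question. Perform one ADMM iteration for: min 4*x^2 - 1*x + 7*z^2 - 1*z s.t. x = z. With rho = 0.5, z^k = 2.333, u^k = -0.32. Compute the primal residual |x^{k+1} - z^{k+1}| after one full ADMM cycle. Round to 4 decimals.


ADMM iteration with rho = 0.5, z^k = 2.333, u^k = -0.32
Step 1: x-update.
Minimize 4*x^2 - 1*x + (0.5/2)*(x - 2.333 - 0.32)^2
FOC: (2*4 + 0.5)*x = 1 + 0.5*(2.333 + 0.32)
x^{k+1} = 0.2737
Step 2: z-update.
Minimize 7*z^2 - 1*z + (0.5/2)*(0.2737 - z - 0.32)^2
FOC: (2*7 + 0.5)*z = 1 + 0.5*(0.2737 - 0.32)
z^{k+1} = 0.0674
Step 3: u-update.
u^{k+1} = -0.32 + 0.2737 - 0.0674 = -0.1137
Step 4: Primal residual = |0.2737 - 0.0674| = 0.2063


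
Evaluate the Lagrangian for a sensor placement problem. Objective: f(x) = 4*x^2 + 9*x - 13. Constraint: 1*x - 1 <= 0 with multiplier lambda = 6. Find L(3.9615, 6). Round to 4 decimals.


Step 1: Evaluate f(x).
f(3.9615) = 4*3.9615^2 + 9*3.9615 - 13 = 85.4274
Step 2: Evaluate g(x).
g(3.9615) = 1*3.9615 - 1 = 2.9615
Step 3: Compute Lagrangian.
L = 85.4274 + 6*2.9615 = 103.1964


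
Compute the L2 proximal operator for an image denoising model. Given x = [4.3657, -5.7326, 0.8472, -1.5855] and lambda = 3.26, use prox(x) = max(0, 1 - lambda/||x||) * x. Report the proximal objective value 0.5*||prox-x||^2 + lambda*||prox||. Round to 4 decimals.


Step 1: Compute ||x||.
||x|| = 7.4265
Step 2: Compute scaling factor.
scale = max(0, 1 - 3.26/7.4265) = 0.561
Step 3: prox(x) = [2.4493, -3.2162, 0.4753, -0.8895]
||prox(x)|| = 4.1665
Step 4: Proximal objective.
0.5*||prox-x||^2 = 5.3138
lambda*||prox|| = 13.5828
Total = 18.8967


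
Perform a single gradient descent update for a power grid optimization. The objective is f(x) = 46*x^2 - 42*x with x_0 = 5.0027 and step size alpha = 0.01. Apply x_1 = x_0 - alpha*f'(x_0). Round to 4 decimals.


We compute the gradient at x_0 and apply the update.
f'(x) = 92*x - 42
f'(5.0027) = 92*5.0027 - 42 = 418.2484
x_1 = 5.0027 - 0.01*418.2484 = 0.8202
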